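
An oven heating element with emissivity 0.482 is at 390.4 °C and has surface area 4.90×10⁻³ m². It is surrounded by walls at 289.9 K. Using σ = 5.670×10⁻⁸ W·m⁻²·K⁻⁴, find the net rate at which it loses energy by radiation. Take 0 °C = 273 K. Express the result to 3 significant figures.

Net loss ≈ 25.0 W

T = 390.4 °C + 273 = 663.4 K.
Area A = 4.90×10⁻³ m².
Net radiated power P_net = εσA(T⁴ − T₀⁴) = 0.482×5.670×10⁻⁸×4.90×10⁻³×(663.4⁴ − 289.9⁴).
T⁴ − T₀⁴ = 1.93688×10¹¹ − 7.06306×10⁹ = 1.86625×10¹¹ K⁴, so P_net = 25.0 W.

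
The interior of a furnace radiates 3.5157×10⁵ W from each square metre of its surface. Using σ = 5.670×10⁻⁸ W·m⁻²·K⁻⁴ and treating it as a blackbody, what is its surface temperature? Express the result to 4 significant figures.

I = σT⁴, so T = (I/σ)^(1/4) = (3.5157×10⁵/(5.670×10⁻⁸))^(1/4) = 1578 K.

T ≈ 1578 K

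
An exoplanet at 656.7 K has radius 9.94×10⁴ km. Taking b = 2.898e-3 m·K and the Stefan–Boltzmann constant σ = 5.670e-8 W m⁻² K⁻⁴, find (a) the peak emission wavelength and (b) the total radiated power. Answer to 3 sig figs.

λ_max ≈ 4.41 μm; P ≈ 1.31×10²¹ W

(a) λ_max = b/T = 2.898×10⁻³/656.7 = 4.413×10⁻⁶ m = 4.41 μm.
Surface area A = 4πR² = 4π(9.94×10⁷ m)² = 1.24160×10¹⁷ m².
(b) P = σAT⁴ = 5.670×10⁻⁸×1.24160×10¹⁷×(656.7)⁴ = 1.31×10²¹ W.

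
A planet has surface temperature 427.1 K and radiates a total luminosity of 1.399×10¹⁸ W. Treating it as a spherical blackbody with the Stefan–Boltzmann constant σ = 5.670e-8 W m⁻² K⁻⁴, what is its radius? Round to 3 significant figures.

R ≈ 7.68×10⁶ m

L = 4πR²σT⁴ ⇒ R = √(L/(4πσT⁴)).
σT⁴ = 1886.69 W/m², so R = √(1.399×10¹⁸/(4π×1886.69)) = 7.68×10⁶ m.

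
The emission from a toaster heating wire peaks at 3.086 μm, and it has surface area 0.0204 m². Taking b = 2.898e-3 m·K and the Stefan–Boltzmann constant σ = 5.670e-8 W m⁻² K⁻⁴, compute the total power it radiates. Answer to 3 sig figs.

P ≈ 900 W

Wien's law: T = b/λ_max = 2.898×10⁻³/3.086×10⁻⁶ = 939.080 K.
Area A = 0.0204 m².
Then P = σAT⁴ = 5.670×10⁻⁸×0.0204×(939.080)⁴ = 900 W.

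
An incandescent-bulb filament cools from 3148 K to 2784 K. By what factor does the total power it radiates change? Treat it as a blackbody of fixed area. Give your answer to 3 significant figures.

P ∝ T⁴, so P₂/P₁ = (T₂/T₁)⁴ = (2784/3148)⁴ = (0.884371)⁴ = 0.612.

P₂/P₁ ≈ 0.612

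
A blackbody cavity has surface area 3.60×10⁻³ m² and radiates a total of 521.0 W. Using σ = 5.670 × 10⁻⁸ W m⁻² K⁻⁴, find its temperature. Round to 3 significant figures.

T ≈ 1.26×10³ K

Area A = 3.60×10⁻³ m².
P = σAT⁴ ⇒ T = (P/(σA))^(1/4) = (521.0/(5.670×10⁻⁸×3.60×10⁻³))^(1/4) = 1.26×10³ K.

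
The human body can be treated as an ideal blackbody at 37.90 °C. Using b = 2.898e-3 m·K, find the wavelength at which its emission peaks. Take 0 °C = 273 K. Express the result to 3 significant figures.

λ_max ≈ 9.32 μm

T = 37.90 °C + 273 = 310.90 K.
Wien's displacement law: λ_max = b/T = (2.898×10⁻³ m·K)/(310.90 K) = 9.321×10⁻⁶ m.
That is 9.32 μm, in the infrared range.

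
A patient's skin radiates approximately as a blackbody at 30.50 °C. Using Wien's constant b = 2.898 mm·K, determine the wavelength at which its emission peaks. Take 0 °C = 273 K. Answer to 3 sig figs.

λ_max ≈ 9.55 μm

T = 30.50 °C + 273 = 303.50 K.
Wien's displacement law: λ_max = b/T = (2.898×10⁻³ m·K)/(303.50 K) = 9.549×10⁻⁶ m.
That is 9.55 μm, in the infrared range.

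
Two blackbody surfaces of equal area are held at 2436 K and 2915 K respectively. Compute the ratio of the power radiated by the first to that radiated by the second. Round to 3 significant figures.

P₁/P₂ ≈ 0.488

With equal areas, P₁/P₂ = (T₁/T₂)⁴ = (2436/2915)⁴ = 0.488.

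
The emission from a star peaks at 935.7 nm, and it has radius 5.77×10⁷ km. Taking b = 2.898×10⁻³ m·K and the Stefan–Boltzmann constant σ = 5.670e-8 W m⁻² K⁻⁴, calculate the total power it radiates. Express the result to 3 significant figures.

Wien's law: T = b/λ_max = 2.898×10⁻³/9.357×10⁻⁷ = 3097.15 K.
Surface area A = 4πR² = 4π(5.77×10¹⁰ m)² = 4.18371×10²² m².
Then P = σAT⁴ = 5.670×10⁻⁸×4.18371×10²²×(3097.15)⁴ = 2.18×10²⁹ W.

P ≈ 2.18×10²⁹ W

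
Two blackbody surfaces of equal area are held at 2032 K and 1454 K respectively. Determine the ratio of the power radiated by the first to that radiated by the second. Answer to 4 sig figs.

P₁/P₂ ≈ 3.814

With equal areas, P₁/P₂ = (T₁/T₂)⁴ = (2032/1454)⁴ = 3.814.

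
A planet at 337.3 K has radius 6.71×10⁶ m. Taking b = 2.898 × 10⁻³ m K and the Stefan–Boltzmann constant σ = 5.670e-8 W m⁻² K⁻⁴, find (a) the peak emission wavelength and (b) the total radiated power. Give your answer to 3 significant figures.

(a) λ_max = b/T = 2.898×10⁻³/337.3 = 8.592×10⁻⁶ m = 8.59 μm.
Surface area A = 4πR² = 4π(6.71×10⁶ m)² = 5.65790×10¹⁴ m².
(b) P = σAT⁴ = 5.670×10⁻⁸×5.65790×10¹⁴×(337.3)⁴ = 4.15×10¹⁷ W.

λ_max ≈ 8.59 μm; P ≈ 4.15×10¹⁷ W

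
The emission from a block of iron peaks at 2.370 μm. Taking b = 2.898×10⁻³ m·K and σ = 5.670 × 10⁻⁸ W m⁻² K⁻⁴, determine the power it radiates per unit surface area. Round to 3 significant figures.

I ≈ 1.27×10⁵ W/m²

Wien's law: T = b/λ_max = 2.898×10⁻³/2.370×10⁻⁶ = 1222.78 K.
Then I = σT⁴ = 5.670×10⁻⁸×(1222.78)⁴ = 1.27×10⁵ W/m².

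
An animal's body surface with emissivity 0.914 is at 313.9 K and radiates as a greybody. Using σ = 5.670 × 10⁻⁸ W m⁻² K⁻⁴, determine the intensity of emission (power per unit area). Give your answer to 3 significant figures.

I ≈ 503 W/m²

Stefan–Boltzmann: I = εσT⁴ = 0.914 × 5.670×10⁻⁸ × (313.9)⁴ = 503 W/m².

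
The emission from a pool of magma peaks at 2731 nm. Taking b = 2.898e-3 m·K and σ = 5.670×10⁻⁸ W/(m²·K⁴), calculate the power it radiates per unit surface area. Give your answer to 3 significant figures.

I ≈ 7.19×10⁴ W/m²

Wien's law: T = b/λ_max = 2.898×10⁻³/2.731×10⁻⁶ = 1061.15 K.
Then I = σT⁴ = 5.670×10⁻⁸×(1061.15)⁴ = 7.19×10⁴ W/m².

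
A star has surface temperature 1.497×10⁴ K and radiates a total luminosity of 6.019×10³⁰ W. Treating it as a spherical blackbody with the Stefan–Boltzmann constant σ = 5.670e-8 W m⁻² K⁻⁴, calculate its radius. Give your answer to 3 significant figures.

L = 4πR²σT⁴ ⇒ R = √(L/(4πσT⁴)).
σT⁴ = 2.84754×10⁹ W/m², so R = √(6.019×10³⁰/(4π×2.84754×10⁹)) = 1.30×10¹⁰ m.

R ≈ 1.30×10¹⁰ m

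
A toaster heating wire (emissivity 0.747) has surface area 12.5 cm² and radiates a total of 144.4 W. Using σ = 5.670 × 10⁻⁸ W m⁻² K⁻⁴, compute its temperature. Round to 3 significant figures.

T ≈ 1.29×10³ K

Area A = 12.5 cm² = 1.25×10⁻³ m².
P = εσAT⁴ ⇒ T = (P/(εσA))^(1/4) = (144.4/(0.747×5.670×10⁻⁸×1.25×10⁻³))^(1/4) = 1.29×10³ K.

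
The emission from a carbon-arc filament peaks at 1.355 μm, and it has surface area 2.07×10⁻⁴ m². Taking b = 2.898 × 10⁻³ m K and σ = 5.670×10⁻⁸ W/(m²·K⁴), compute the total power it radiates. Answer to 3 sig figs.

Wien's law: T = b/λ_max = 2.898×10⁻³/1.355×10⁻⁶ = 2138.75 K.
Area A = 2.07×10⁻⁴ m².
Then P = σAT⁴ = 5.670×10⁻⁸×2.07×10⁻⁴×(2138.75)⁴ = 246 W.

P ≈ 246 W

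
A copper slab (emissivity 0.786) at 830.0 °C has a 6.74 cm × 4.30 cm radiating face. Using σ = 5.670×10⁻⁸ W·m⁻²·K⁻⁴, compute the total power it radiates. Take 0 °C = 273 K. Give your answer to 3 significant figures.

T = 830.0 °C + 273 = 1103.0 K.
Area A = 0.0674 × 0.0430 = 2.8982×10⁻³ m².
P = εσAT⁴ = 0.786 × 5.670×10⁻⁸ × 2.8982×10⁻³ × (1103.0)⁴ = 191 W.

P ≈ 191 W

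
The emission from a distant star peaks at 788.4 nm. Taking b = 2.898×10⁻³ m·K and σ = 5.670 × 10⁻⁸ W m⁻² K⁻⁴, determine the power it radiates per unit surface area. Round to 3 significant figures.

I ≈ 1.04×10⁷ W/m²

Wien's law: T = b/λ_max = 2.898×10⁻³/7.884×10⁻⁷ = 3675.80 K.
Then I = σT⁴ = 5.670×10⁻⁸×(3675.80)⁴ = 1.04×10⁷ W/m².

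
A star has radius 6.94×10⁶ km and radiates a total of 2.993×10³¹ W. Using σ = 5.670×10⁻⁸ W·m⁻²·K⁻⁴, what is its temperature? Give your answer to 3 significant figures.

T ≈ 3.06×10⁴ K

Surface area A = 4πR² = 4π(6.94×10⁹ m)² = 6.05242×10²⁰ m².
P = σAT⁴ ⇒ T = (P/(σA))^(1/4) = (2.993×10³¹/(5.670×10⁻⁸×6.05242×10²⁰))^(1/4) = 3.06×10⁴ K.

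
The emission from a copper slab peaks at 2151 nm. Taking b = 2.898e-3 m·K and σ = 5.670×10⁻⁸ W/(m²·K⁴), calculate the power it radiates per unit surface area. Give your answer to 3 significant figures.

I ≈ 1.87×10⁵ W/m²

Wien's law: T = b/λ_max = 2.898×10⁻³/2.151×10⁻⁶ = 1347.28 K.
Then I = σT⁴ = 5.670×10⁻⁸×(1347.28)⁴ = 1.87×10⁵ W/m².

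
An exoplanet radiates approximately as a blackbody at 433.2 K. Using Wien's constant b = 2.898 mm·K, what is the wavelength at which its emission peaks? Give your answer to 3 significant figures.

λ_max ≈ 6.69 μm

Wien's displacement law: λ_max = b/T = (2.898×10⁻³ m·K)/(433.2 K) = 6.690×10⁻⁶ m.
That is 6.69 μm, in the infrared range.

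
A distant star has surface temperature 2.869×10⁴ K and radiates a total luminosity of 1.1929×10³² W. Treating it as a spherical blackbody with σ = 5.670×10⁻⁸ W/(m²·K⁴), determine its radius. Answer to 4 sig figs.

L = 4πR²σT⁴ ⇒ R = √(L/(4πσT⁴)).
σT⁴ = 3.84154×10¹⁰ W/m², so R = √(1.1929×10³²/(4π×3.84154×10¹⁰)) = 1.572×10¹⁰ m.

R ≈ 1.572×10¹⁰ m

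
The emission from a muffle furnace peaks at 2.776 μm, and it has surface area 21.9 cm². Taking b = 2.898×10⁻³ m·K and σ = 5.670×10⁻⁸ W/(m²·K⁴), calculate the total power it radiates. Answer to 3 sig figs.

Wien's law: T = b/λ_max = 2.898×10⁻³/2.776×10⁻⁶ = 1043.95 K.
Area A = 21.9 cm² = 2.19×10⁻³ m².
Then P = σAT⁴ = 5.670×10⁻⁸×2.19×10⁻³×(1043.95)⁴ = 147 W.

P ≈ 147 W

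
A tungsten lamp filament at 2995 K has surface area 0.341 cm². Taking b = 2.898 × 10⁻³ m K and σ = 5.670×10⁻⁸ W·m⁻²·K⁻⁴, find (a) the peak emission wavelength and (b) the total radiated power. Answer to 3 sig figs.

(a) λ_max = b/T = 2.898×10⁻³/2995 = 9.676×10⁻⁷ m = 968 nm.
Area A = 0.341 cm² = 3.41×10⁻⁵ m².
(b) P = σAT⁴ = 5.670×10⁻⁸×3.41×10⁻⁵×(2995)⁴ = 156 W.

λ_max ≈ 968 nm; P ≈ 156 W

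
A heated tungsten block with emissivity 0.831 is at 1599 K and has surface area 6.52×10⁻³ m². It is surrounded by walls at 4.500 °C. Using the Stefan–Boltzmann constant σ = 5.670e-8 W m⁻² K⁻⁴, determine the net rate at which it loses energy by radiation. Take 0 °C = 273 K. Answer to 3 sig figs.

Net loss ≈ 2.01×10³ W

Surroundings: T = 4.500 °C + 273 = 277.500 K.
Area A = 6.52×10⁻³ m².
Net radiated power P_net = εσA(T⁴ − T₀⁴) = 0.831×5.670×10⁻⁸×6.52×10⁻³×(1599⁴ − 277.500⁴).
T⁴ − T₀⁴ = 6.53723×10¹² − 5.92996×10⁹ = 6.53130×10¹² K⁴, so P_net = 2.01×10³ W.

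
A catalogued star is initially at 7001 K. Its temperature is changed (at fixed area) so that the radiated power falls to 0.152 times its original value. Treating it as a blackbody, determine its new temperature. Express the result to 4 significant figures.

T₂ ≈ 4371 K

P ∝ T⁴, so T₂/T₁ = (P₂/P₁)^(1/4) = (0.152)^(1/4) = 0.624397.
T₂ = 7001 × 0.624397 = 4371 K.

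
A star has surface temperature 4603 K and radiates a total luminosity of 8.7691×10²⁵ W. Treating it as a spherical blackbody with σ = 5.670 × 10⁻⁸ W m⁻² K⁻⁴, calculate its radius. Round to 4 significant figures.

R ≈ 5.236×10⁸ m

L = 4πR²σT⁴ ⇒ R = √(L/(4πσT⁴)).
σT⁴ = 2.54535×10⁷ W/m², so R = √(8.7691×10²⁵/(4π×2.54535×10⁷)) = 5.236×10⁸ m.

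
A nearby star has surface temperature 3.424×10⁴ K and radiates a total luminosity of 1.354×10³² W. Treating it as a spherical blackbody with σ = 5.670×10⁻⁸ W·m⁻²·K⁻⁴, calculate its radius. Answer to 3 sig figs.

R ≈ 1.18×10¹⁰ m

L = 4πR²σT⁴ ⇒ R = √(L/(4πσT⁴)).
σT⁴ = 7.79324×10¹⁰ W/m², so R = √(1.354×10³²/(4π×7.79324×10¹⁰)) = 1.18×10¹⁰ m.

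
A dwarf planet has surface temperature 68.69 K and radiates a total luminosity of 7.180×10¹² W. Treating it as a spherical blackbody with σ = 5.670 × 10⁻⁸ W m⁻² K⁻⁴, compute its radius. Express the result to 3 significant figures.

R ≈ 6.73×10⁵ m

L = 4πR²σT⁴ ⇒ R = √(L/(4πσT⁴)).
σT⁴ = 1.26228 W/m², so R = √(7.180×10¹²/(4π×1.26228)) = 6.73×10⁵ m.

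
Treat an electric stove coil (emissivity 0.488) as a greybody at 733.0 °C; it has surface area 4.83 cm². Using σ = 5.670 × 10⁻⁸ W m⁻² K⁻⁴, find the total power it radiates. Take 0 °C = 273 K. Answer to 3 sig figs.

P ≈ 13.7 W

T = 733.0 °C + 273 = 1006.0 K.
Area A = 4.83 cm² = 4.83×10⁻⁴ m².
P = εσAT⁴ = 0.488 × 5.670×10⁻⁸ × 4.83×10⁻⁴ × (1006.0)⁴ = 13.7 W.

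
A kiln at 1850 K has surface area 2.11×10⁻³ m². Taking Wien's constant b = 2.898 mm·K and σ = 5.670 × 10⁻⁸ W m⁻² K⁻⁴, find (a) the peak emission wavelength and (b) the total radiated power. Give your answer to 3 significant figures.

(a) λ_max = b/T = 2.898×10⁻³/1850 = 1.566×10⁻⁶ m = 1.57 μm.
Area A = 2.11×10⁻³ m².
(b) P = σAT⁴ = 5.670×10⁻⁸×2.11×10⁻³×(1850)⁴ = 1.40×10³ W.

λ_max ≈ 1.57 μm; P ≈ 1.40×10³ W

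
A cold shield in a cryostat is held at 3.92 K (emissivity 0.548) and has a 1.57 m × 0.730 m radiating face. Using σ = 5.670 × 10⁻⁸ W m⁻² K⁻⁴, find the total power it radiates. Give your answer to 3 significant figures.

Area A = 1.57 × 0.730 = 1.1461 m².
P = εσAT⁴ = 0.548 × 5.670×10⁻⁸ × 1.1461 × (3.92)⁴ = 8.41×10⁻⁶ W.

P ≈ 8.41×10⁻⁶ W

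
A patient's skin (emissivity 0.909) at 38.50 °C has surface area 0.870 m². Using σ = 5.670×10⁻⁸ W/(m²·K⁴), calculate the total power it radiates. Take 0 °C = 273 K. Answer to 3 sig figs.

P ≈ 422 W

T = 38.50 °C + 273 = 311.50 K.
Area A = 0.870 m².
P = εσAT⁴ = 0.909 × 5.670×10⁻⁸ × 0.870 × (311.50)⁴ = 422 W.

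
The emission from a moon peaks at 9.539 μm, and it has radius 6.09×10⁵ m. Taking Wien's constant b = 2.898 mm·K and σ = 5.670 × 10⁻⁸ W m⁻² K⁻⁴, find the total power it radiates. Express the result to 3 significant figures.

Wien's law: T = b/λ_max = 2.898×10⁻³/9.539×10⁻⁶ = 303.805 K.
Surface area A = 4πR² = 4π(6.09×10⁵ m)² = 4.66063×10¹² m².
Then P = σAT⁴ = 5.670×10⁻⁸×4.66063×10¹²×(303.805)⁴ = 2.25×10¹⁵ W.

P ≈ 2.25×10¹⁵ W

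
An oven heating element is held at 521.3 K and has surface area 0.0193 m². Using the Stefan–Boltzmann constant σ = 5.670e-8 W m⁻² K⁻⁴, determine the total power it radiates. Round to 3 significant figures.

P ≈ 80.8 W

Area A = 0.0193 m².
P = σAT⁴ = 5.670×10⁻⁸ × 0.0193 × (521.3)⁴ = 80.8 W.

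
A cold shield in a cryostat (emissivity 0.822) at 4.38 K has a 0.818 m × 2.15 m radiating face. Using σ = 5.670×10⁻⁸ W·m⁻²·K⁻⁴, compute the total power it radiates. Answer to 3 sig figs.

P ≈ 3.02×10⁻⁵ W

Area A = 0.818 × 2.15 = 1.7587 m².
P = εσAT⁴ = 0.822 × 5.670×10⁻⁸ × 1.7587 × (4.38)⁴ = 3.02×10⁻⁵ W.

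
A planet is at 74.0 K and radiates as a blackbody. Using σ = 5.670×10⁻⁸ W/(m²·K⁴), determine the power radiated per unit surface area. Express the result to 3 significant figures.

I ≈ 1.70 W/m²

Stefan–Boltzmann: I = σT⁴ = 5.670×10⁻⁸ × (74.0)⁴ = 1.70 W/m².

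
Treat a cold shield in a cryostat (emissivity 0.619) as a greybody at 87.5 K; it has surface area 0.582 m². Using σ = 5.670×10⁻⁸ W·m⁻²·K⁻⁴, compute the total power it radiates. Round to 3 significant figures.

Area A = 0.582 m².
P = εσAT⁴ = 0.619 × 5.670×10⁻⁸ × 0.582 × (87.5)⁴ = 1.20 W.

P ≈ 1.20 W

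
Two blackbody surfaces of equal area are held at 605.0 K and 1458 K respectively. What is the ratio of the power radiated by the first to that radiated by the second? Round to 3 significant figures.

With equal areas, P₁/P₂ = (T₁/T₂)⁴ = (605.0/1458)⁴ = 0.0296.

P₁/P₂ ≈ 0.0296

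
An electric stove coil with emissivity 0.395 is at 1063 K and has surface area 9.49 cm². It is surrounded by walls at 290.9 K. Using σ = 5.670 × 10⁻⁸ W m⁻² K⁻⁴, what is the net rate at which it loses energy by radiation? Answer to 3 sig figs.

Area A = 9.49 cm² = 9.49×10⁻⁴ m².
Net radiated power P_net = εσA(T⁴ − T₀⁴) = 0.395×5.670×10⁻⁸×9.49×10⁻⁴×(1063⁴ − 290.9⁴).
T⁴ − T₀⁴ = 1.27683×10¹² − 7.16102×10⁹ = 1.26967×10¹² K⁴, so P_net = 27.0 W.

Net loss ≈ 27.0 W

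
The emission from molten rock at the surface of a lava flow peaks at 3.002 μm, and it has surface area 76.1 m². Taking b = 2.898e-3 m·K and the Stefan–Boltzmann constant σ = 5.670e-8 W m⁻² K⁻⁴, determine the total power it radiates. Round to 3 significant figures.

P ≈ 3.75×10⁶ W

Wien's law: T = b/λ_max = 2.898×10⁻³/3.002×10⁻⁶ = 965.356 K.
Area A = 76.1 m².
Then P = σAT⁴ = 5.670×10⁻⁸×76.1×(965.356)⁴ = 3.75×10⁶ W.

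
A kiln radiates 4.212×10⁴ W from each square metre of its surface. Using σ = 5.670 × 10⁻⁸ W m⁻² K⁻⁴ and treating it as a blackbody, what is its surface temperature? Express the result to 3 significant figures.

T ≈ 928 K

I = σT⁴, so T = (I/σ)^(1/4) = (4.212×10⁴/(5.670×10⁻⁸))^(1/4) = 928 K.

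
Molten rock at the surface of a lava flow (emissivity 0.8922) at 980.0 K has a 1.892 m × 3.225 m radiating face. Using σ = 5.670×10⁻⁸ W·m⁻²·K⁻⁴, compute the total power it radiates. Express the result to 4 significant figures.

P ≈ 2.847×10⁵ W

Area A = 1.892 × 3.225 = 6.1017 m².
P = εσAT⁴ = 0.8922 × 5.670×10⁻⁸ × 6.1017 × (980.0)⁴ = 2.847×10⁵ W.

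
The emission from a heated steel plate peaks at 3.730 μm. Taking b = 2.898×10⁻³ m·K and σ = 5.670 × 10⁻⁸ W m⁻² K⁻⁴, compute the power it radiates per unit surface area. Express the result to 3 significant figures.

Wien's law: T = b/λ_max = 2.898×10⁻³/3.730×10⁻⁶ = 776.944 K.
Then I = σT⁴ = 5.670×10⁻⁸×(776.944)⁴ = 2.07×10⁴ W/m².

I ≈ 2.07×10⁴ W/m²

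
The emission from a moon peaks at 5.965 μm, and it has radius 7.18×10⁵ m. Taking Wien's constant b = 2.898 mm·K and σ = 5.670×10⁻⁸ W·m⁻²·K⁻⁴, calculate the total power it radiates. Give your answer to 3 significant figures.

P ≈ 2.05×10¹⁶ W

Wien's law: T = b/λ_max = 2.898×10⁻³/5.965×10⁻⁶ = 485.834 K.
Surface area A = 4πR² = 4π(7.18×10⁵ m)² = 6.47827×10¹² m².
Then P = σAT⁴ = 5.670×10⁻⁸×6.47827×10¹²×(485.834)⁴ = 2.05×10¹⁶ W.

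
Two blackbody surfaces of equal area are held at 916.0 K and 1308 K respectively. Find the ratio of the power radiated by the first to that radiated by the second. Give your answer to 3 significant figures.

With equal areas, P₁/P₂ = (T₁/T₂)⁴ = (916.0/1308)⁴ = 0.241.

P₁/P₂ ≈ 0.241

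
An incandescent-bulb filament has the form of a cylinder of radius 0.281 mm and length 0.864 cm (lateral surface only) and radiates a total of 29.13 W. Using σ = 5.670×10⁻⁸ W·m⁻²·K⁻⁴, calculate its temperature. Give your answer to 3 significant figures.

T ≈ 2.41×10³ K

Lateral area A = 2πrL = 2π×2.81×10⁻⁴×8.64×10⁻³ = 1.52546×10⁻⁵ m².
P = σAT⁴ ⇒ T = (P/(σA))^(1/4) = (29.13/(5.670×10⁻⁸×1.52546×10⁻⁵))^(1/4) = 2.41×10³ K.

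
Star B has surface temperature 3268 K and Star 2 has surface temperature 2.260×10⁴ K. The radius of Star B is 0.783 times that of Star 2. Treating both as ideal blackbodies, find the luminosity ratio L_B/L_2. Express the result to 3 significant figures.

L ∝ R²T⁴, so L_B/L_2 = (R_B/R_2)²(T_B/T_2)⁴ = (0.783)² × (3268/2.260×10⁴)⁴ = 0.613089 × 4.37214×10⁻⁴ = 2.68×10⁻⁴.

L_B/L_2 ≈ 2.68×10⁻⁴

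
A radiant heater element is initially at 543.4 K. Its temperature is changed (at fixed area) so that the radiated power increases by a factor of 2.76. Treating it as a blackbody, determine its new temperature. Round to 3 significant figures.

T₂ ≈ 700 K

P ∝ T⁴, so T₂/T₁ = (P₂/P₁)^(1/4) = (2.76)^(1/4) = 1.28892.
T₂ = 543.4 × 1.28892 = 700 K.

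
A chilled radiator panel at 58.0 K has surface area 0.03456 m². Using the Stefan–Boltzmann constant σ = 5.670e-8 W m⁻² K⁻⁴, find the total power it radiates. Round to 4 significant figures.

P ≈ 0.02218 W

Area A = 0.03456 m².
P = σAT⁴ = 5.670×10⁻⁸ × 0.03456 × (58.0)⁴ = 0.02218 W.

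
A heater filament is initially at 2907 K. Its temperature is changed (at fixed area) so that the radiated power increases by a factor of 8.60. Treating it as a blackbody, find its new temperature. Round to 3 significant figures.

P ∝ T⁴, so T₂/T₁ = (P₂/P₁)^(1/4) = (8.60)^(1/4) = 1.71248.
T₂ = 2907 × 1.71248 = 4.98×10³ K.

T₂ ≈ 4.98×10³ K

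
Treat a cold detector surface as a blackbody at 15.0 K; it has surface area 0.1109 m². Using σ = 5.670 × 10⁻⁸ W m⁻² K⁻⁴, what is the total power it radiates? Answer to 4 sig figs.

Area A = 0.1109 m².
P = σAT⁴ = 5.670×10⁻⁸ × 0.1109 × (15.0)⁴ = 3.183×10⁻⁴ W.

P ≈ 3.183×10⁻⁴ W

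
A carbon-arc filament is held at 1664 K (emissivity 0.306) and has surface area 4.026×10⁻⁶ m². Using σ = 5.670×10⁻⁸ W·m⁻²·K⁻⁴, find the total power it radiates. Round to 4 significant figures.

Area A = 4.026×10⁻⁶ m².
P = εσAT⁴ = 0.306 × 5.670×10⁻⁸ × 4.026×10⁻⁶ × (1664)⁴ = 0.5355 W.

P ≈ 0.5355 W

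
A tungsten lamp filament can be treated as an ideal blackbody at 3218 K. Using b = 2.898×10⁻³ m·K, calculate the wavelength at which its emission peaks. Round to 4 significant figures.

λ_max ≈ 900.6 nm

Wien's displacement law: λ_max = b/T = (2.898×10⁻³ m·K)/(3218 K) = 9.0056×10⁻⁷ m.
That is 900.6 nm, in the infrared range.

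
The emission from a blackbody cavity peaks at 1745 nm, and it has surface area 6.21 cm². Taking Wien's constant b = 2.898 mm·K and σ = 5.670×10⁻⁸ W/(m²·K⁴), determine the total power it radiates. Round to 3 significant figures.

Wien's law: T = b/λ_max = 2.898×10⁻³/1.745×10⁻⁶ = 1660.74 K.
Area A = 6.21 cm² = 6.21×10⁻⁴ m².
Then P = σAT⁴ = 5.670×10⁻⁸×6.21×10⁻⁴×(1660.74)⁴ = 268 W.

P ≈ 268 W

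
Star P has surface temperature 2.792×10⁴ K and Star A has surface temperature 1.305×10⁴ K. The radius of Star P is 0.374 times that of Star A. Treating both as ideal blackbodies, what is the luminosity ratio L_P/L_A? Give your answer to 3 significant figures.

L ∝ R²T⁴, so L_P/L_A = (R_P/R_A)²(T_P/T_A)⁴ = (0.374)² × (2.792×10⁴/1.305×10⁴)⁴ = 0.139876 × 20.9517 = 2.93.

L_P/L_A ≈ 2.93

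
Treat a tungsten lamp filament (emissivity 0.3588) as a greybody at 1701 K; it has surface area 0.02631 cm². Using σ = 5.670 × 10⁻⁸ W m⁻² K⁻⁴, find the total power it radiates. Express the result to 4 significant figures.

P ≈ 0.4481 W

Area A = 0.02631 cm² = 2.631×10⁻⁶ m².
P = εσAT⁴ = 0.3588 × 5.670×10⁻⁸ × 2.631×10⁻⁶ × (1701)⁴ = 0.4481 W.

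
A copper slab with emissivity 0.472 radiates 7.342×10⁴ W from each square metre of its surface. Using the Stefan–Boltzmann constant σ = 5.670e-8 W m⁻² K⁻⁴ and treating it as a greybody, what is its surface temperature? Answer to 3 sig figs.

T ≈ 1.29×10³ K

I = εσT⁴, so T = (I/εσ)^(1/4) = (7.342×10⁴/(0.472×5.670×10⁻⁸))^(1/4) = 1.29×10³ K.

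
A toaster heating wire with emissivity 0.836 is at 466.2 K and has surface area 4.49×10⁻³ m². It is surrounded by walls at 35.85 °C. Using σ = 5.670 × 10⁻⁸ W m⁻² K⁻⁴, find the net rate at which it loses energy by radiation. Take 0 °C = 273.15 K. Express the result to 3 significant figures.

Net loss ≈ 8.11 W

Surroundings: T = 35.85 °C + 273.15 = 309.00 K.
Area A = 4.49×10⁻³ m².
Net radiated power P_net = εσA(T⁴ − T₀⁴) = 0.836×5.670×10⁻⁸×4.49×10⁻³×(466.2⁴ − 309.00⁴).
T⁴ − T₀⁴ = 4.72377×10¹⁰ − 9.11662×10⁹ = 3.81211×10¹⁰ K⁴, so P_net = 8.11 W.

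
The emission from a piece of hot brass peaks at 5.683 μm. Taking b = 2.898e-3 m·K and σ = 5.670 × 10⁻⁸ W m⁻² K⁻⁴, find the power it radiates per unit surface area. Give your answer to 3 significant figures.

I ≈ 3.83×10³ W/m²

Wien's law: T = b/λ_max = 2.898×10⁻³/5.683×10⁻⁶ = 509.942 K.
Then I = σT⁴ = 5.670×10⁻⁸×(509.942)⁴ = 3.83×10³ W/m².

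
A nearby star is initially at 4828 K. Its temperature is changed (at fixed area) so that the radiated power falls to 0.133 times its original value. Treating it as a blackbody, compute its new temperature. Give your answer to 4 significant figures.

P ∝ T⁴, so T₂/T₁ = (P₂/P₁)^(1/4) = (0.133)^(1/4) = 0.603897.
T₂ = 4828 × 0.603897 = 2916 K.

T₂ ≈ 2916 K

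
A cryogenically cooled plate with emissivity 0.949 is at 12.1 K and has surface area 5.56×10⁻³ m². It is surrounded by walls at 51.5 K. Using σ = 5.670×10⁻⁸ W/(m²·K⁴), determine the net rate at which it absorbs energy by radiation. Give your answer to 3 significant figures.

Net gain ≈ 2.10×10⁻³ W

Area A = 5.56×10⁻³ m².
Net radiated power P_net = εσA(T⁴ − T₀⁴) = 0.949×5.670×10⁻⁸×5.56×10⁻³×(12.1⁴ − 51.5⁴).
T⁴ − T₀⁴ = 21435.9 − 7.03443×10⁶ = -7.01299×10⁶ K⁴, so P_net = -2.10×10⁻³ W — negative, meaning a net gain of 2.10×10⁻³ W.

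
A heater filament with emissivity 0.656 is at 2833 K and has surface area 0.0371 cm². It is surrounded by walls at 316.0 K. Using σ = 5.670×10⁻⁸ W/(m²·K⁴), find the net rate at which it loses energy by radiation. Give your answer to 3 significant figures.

Net loss ≈ 8.89 W

Area A = 0.0371 cm² = 3.71×10⁻⁶ m².
Net radiated power P_net = εσA(T⁴ − T₀⁴) = 0.656×5.670×10⁻⁸×3.71×10⁻⁶×(2833⁴ − 316.0⁴).
T⁴ − T₀⁴ = 6.44149×10¹³ − 9.97122×10⁹ = 6.44049×10¹³ K⁴, so P_net = 8.89 W.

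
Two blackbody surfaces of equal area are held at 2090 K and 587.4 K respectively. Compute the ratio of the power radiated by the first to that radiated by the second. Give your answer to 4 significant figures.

P₁/P₂ ≈ 160.3

With equal areas, P₁/P₂ = (T₁/T₂)⁴ = (2090/587.4)⁴ = 160.3.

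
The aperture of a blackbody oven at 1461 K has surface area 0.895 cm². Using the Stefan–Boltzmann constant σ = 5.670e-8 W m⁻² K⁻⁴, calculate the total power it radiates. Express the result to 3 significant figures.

Area A = 0.895 cm² = 8.95×10⁻⁵ m².
P = σAT⁴ = 5.670×10⁻⁸ × 8.95×10⁻⁵ × (1461)⁴ = 23.1 W.

P ≈ 23.1 W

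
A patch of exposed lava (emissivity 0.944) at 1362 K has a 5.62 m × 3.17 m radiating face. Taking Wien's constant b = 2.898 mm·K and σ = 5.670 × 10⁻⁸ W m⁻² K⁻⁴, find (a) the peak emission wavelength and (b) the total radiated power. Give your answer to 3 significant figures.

λ_max ≈ 2.13×10³ nm; P ≈ 3.28×10⁶ W

(a) λ_max = b/T = 2.898×10⁻³/1362 = 2.128×10⁻⁶ m = 2.13×10³ nm.
Area A = 5.62 × 3.17 = 17.8154 m².
(b) P = εσAT⁴ = 0.944×5.670×10⁻⁸×17.8154×(1362)⁴ = 3.28×10⁶ W.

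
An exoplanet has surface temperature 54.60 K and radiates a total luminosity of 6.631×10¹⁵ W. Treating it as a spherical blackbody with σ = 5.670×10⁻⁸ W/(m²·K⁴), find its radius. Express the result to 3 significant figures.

R ≈ 3.24×10⁷ m

L = 4πR²σT⁴ ⇒ R = √(L/(4πσT⁴)).
σT⁴ = 0.503911 W/m², so R = √(6.631×10¹⁵/(4π×0.503911)) = 3.24×10⁷ m.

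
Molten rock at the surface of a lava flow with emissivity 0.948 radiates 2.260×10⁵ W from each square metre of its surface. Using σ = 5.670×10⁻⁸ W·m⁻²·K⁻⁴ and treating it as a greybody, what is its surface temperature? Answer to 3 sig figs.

I = εσT⁴, so T = (I/εσ)^(1/4) = (2.260×10⁵/(0.948×5.670×10⁻⁸))^(1/4) = 1.43×10³ K.

T ≈ 1.43×10³ K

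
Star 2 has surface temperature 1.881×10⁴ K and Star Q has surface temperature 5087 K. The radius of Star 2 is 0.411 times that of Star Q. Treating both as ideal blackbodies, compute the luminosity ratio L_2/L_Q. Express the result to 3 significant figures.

L_2/L_Q ≈ 31.6

L ∝ R²T⁴, so L_2/L_Q = (R_2/R_Q)²(T_2/T_Q)⁴ = (0.411)² × (1.881×10⁴/5087)⁴ = 0.168921 × 186.943 = 31.6.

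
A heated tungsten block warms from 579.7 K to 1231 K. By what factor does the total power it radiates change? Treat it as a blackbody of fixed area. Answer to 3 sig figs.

P₂/P₁ ≈ 20.3

P ∝ T⁴, so P₂/P₁ = (T₂/T₁)⁴ = (1231/579.7)⁴ = (2.12351)⁴ = 20.3.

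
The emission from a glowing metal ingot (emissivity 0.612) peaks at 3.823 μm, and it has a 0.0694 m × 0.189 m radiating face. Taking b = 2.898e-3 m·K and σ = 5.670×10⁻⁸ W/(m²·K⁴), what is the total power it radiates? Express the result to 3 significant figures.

P ≈ 150 W

Wien's law: T = b/λ_max = 2.898×10⁻³/3.823×10⁻⁶ = 758.043 K.
Area A = 0.0694 × 0.189 = 0.0131166 m².
Then P = εσAT⁴ = 0.612×5.670×10⁻⁸×0.0131166×(758.043)⁴ = 150 W.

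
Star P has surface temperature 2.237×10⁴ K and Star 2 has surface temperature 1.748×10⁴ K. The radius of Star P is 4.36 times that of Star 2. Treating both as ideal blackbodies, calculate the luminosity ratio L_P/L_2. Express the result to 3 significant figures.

L ∝ R²T⁴, so L_P/L_2 = (R_P/R_2)²(T_P/T_2)⁴ = (4.36)² × (2.237×10⁴/1.748×10⁴)⁴ = 19.0096 × 2.68224 = 51.0.

L_P/L_2 ≈ 51.0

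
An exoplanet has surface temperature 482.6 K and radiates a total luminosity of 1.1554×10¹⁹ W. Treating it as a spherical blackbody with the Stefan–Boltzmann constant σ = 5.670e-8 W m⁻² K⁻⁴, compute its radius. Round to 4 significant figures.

R ≈ 1.729×10⁷ m

L = 4πR²σT⁴ ⇒ R = √(L/(4πσT⁴)).
σT⁴ = 3075.62 W/m², so R = √(1.1554×10¹⁹/(4π×3075.62)) = 1.729×10⁷ m.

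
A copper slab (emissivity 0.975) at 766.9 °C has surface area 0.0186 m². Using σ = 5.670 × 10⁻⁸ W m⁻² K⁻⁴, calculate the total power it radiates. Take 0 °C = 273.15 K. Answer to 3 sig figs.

T = 766.9 °C + 273.15 = 1040.05 K.
Area A = 0.0186 m².
P = εσAT⁴ = 0.975 × 5.670×10⁻⁸ × 0.0186 × (1040.05)⁴ = 1.20×10³ W.

P ≈ 1.20×10³ W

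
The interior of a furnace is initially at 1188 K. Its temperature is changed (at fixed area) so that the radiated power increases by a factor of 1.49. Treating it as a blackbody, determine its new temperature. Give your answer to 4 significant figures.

T₂ ≈ 1313 K

P ∝ T⁴, so T₂/T₁ = (P₂/P₁)^(1/4) = (1.49)^(1/4) = 1.10483.
T₂ = 1188 × 1.10483 = 1313 K.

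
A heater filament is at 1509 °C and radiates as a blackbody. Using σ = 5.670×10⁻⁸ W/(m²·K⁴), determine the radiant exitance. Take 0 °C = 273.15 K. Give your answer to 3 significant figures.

T = 1509 °C + 273.15 = 1782.15 K.
Stefan–Boltzmann: I = σT⁴ = 5.670×10⁻⁸ × (1782.15)⁴ = 5.72×10⁵ W/m².

I ≈ 5.72×10⁵ W/m²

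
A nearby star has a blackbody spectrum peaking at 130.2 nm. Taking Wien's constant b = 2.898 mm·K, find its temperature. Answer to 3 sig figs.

T ≈ 2.23×10⁴ K

Wien's law gives T = b/λ_max = (2.898×10⁻³ m·K)/(1.302×10⁻⁷ m) = 2.23×10⁴ K.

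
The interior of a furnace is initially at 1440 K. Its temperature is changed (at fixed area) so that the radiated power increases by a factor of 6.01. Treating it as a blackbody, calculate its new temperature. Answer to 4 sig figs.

P ∝ T⁴, so T₂/T₁ = (P₂/P₁)^(1/4) = (6.01)^(1/4) = 1.56574.
T₂ = 1440 × 1.56574 = 2255 K.

T₂ ≈ 2255 K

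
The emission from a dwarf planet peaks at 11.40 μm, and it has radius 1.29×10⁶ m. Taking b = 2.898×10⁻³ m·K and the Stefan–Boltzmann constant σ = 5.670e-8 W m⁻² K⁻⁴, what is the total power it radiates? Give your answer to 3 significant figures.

P ≈ 4.95×10¹⁵ W

Wien's law: T = b/λ_max = 2.898×10⁻³/1.140×10⁻⁵ = 254.211 K.
Surface area A = 4πR² = 4π(1.29×10⁶ m)² = 2.09117×10¹³ m².
Then P = σAT⁴ = 5.670×10⁻⁸×2.09117×10¹³×(254.211)⁴ = 4.95×10¹⁵ W.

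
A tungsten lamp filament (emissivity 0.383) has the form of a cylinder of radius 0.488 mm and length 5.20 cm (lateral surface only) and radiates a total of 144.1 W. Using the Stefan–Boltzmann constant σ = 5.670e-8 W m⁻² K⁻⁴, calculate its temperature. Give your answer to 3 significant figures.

Lateral area A = 2πrL = 2π×4.88×10⁻⁴×0.0520 = 1.59442×10⁻⁴ m².
P = εσAT⁴ ⇒ T = (P/(εσA))^(1/4) = (144.1/(0.383×5.670×10⁻⁸×1.59442×10⁻⁴))^(1/4) = 2.54×10³ K.

T ≈ 2.54×10³ K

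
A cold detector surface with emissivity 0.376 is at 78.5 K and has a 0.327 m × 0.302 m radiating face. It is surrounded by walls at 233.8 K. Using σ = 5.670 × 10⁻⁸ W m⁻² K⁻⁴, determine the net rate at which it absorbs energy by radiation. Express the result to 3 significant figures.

Net gain ≈ 6.21 W

Area A = 0.327 × 0.302 = 0.098754 m².
Net radiated power P_net = εσA(T⁴ − T₀⁴) = 0.376×5.670×10⁻⁸×0.098754×(78.5⁴ − 233.8⁴).
T⁴ − T₀⁴ = 3.79733×10⁷ − 2.98798×10⁹ = -2.95001×10⁹ K⁴, so P_net = -6.21 W — negative, meaning a net gain of 6.21 W.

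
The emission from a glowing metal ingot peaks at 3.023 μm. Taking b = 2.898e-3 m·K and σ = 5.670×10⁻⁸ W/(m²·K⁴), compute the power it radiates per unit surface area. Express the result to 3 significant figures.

I ≈ 4.79×10⁴ W/m²

Wien's law: T = b/λ_max = 2.898×10⁻³/3.023×10⁻⁶ = 958.650 K.
Then I = σT⁴ = 5.670×10⁻⁸×(958.650)⁴ = 4.79×10⁴ W/m².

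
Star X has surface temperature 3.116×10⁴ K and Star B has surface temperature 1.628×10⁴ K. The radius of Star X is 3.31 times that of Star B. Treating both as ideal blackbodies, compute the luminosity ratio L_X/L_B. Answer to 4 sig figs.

L_X/L_B ≈ 147.0

L ∝ R²T⁴, so L_X/L_B = (R_X/R_B)²(T_X/T_B)⁴ = (3.31)² × (3.116×10⁴/1.628×10⁴)⁴ = 10.9561 × 13.4206 = 147.0.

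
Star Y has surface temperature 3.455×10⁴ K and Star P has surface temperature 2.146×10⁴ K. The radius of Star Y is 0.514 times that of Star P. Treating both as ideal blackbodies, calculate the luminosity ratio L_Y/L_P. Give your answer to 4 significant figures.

L_Y/L_P ≈ 1.775

L ∝ R²T⁴, so L_Y/L_P = (R_Y/R_P)²(T_Y/T_P)⁴ = (0.514)² × (3.455×10⁴/2.146×10⁴)⁴ = 0.264196 × 6.71852 = 1.775.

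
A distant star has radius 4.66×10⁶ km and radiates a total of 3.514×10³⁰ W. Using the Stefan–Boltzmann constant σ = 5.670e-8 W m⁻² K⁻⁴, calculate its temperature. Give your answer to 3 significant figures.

T ≈ 2.18×10⁴ K

Surface area A = 4πR² = 4π(4.66×10⁹ m)² = 2.72886×10²⁰ m².
P = σAT⁴ ⇒ T = (P/(σA))^(1/4) = (3.514×10³⁰/(5.670×10⁻⁸×2.72886×10²⁰))^(1/4) = 2.18×10⁴ K.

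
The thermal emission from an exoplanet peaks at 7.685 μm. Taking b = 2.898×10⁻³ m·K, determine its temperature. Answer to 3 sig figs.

Wien's law gives T = b/λ_max = (2.898×10⁻³ m·K)/(7.685×10⁻⁶ m) = 377 K.

T ≈ 377 K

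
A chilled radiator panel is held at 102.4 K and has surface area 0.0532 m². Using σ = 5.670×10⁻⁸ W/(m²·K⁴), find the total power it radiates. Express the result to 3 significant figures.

Area A = 0.0532 m².
P = σAT⁴ = 5.670×10⁻⁸ × 0.0532 × (102.4)⁴ = 0.332 W.

P ≈ 0.332 W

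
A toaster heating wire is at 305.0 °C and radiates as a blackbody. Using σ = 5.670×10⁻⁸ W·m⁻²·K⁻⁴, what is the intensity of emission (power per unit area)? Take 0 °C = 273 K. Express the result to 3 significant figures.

T = 305.0 °C + 273 = 578.0 K.
Stefan–Boltzmann: I = σT⁴ = 5.670×10⁻⁸ × (578.0)⁴ = 6.33×10³ W/m².

I ≈ 6.33×10³ W/m²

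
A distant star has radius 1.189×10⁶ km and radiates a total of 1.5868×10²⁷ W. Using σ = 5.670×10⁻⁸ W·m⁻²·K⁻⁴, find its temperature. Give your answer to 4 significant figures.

T ≈ 6300 K

Surface area A = 4πR² = 4π(1.189×10⁹ m)² = 1.77653×10¹⁹ m².
P = σAT⁴ ⇒ T = (P/(σA))^(1/4) = (1.5868×10²⁷/(5.670×10⁻⁸×1.77653×10¹⁹))^(1/4) = 6300 K.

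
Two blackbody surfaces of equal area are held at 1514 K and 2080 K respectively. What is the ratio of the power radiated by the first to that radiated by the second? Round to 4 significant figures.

P₁/P₂ ≈ 0.2807

With equal areas, P₁/P₂ = (T₁/T₂)⁴ = (1514/2080)⁴ = 0.2807.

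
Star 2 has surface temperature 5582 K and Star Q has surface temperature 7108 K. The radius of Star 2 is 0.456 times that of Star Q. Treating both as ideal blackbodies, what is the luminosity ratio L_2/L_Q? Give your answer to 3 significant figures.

L_2/L_Q ≈ 0.0791

L ∝ R²T⁴, so L_2/L_Q = (R_2/R_Q)²(T_2/T_Q)⁴ = (0.456)² × (5582/7108)⁴ = 0.207936 × 0.380338 = 0.0791.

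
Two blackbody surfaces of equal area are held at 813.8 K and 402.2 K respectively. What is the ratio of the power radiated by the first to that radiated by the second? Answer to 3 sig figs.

With equal areas, P₁/P₂ = (T₁/T₂)⁴ = (813.8/402.2)⁴ = 16.8.

P₁/P₂ ≈ 16.8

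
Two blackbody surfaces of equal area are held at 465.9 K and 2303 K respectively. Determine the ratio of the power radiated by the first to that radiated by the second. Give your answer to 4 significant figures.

With equal areas, P₁/P₂ = (T₁/T₂)⁴ = (465.9/2303)⁴ = 1.675×10⁻³.

P₁/P₂ ≈ 1.675×10⁻³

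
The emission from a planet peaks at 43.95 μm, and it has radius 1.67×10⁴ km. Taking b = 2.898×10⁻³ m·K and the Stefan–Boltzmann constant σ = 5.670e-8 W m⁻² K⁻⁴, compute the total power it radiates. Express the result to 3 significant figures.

P ≈ 3.76×10¹⁵ W

Wien's law: T = b/λ_max = 2.898×10⁻³/4.395×10⁻⁵ = 65.9386 K.
Surface area A = 4πR² = 4π(1.67×10⁷ m)² = 3.50464×10¹⁵ m².
Then P = σAT⁴ = 5.670×10⁻⁸×3.50464×10¹⁵×(65.9386)⁴ = 3.76×10¹⁵ W.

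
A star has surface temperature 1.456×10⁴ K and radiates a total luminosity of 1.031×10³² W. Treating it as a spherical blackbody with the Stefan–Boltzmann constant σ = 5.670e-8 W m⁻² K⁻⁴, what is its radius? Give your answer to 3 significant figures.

L = 4πR²σT⁴ ⇒ R = √(L/(4πσT⁴)).
σT⁴ = 2.54817×10⁹ W/m², so R = √(1.031×10³²/(4π×2.54817×10⁹)) = 5.67×10¹⁰ m.

R ≈ 5.67×10¹⁰ m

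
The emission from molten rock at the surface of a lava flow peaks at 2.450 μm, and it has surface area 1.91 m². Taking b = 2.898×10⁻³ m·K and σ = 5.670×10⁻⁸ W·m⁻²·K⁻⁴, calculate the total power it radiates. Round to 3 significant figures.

P ≈ 2.12×10⁵ W

Wien's law: T = b/λ_max = 2.898×10⁻³/2.450×10⁻⁶ = 1182.86 K.
Area A = 1.91 m².
Then P = σAT⁴ = 5.670×10⁻⁸×1.91×(1182.86)⁴ = 2.12×10⁵ W.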